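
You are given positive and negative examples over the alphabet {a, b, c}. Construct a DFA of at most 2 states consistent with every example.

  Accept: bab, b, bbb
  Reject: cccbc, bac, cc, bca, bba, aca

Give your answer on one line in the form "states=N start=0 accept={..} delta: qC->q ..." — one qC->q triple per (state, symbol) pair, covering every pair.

Fold the examples into a partial DFA from state 0: repeatedly fix the first undefined (state, symbol) met by the shortest-then-alphabetical prefix, trying targets in increasing order and rejecting any under which an Accept and a Reject string meet in one state with the same remainder; add a state when all current targets are rejected. Accepting states are where Accept strings end.
a: 0a undefined. 0a->0: ok.
b: 0b undefined. 0b->0: no, bab/bba meet in 0. Open state 1: 0b->1.
c: 0c undefined. 0c->0: ok.
ba: 1a undefined. 1a->0: ok.
bb: 1b undefined. 1b->0: ok.
bc: 1c undefined. 1c->0: ok.
All examples now run through 2 states with every (state, symbol) defined. Accept strings end in {1}, Reject strings end in {0}; accept={1}.

states=2 start=0 accept={1} delta: 0a->0 0b->1 0c->0 1a->0 1b->0 1c->0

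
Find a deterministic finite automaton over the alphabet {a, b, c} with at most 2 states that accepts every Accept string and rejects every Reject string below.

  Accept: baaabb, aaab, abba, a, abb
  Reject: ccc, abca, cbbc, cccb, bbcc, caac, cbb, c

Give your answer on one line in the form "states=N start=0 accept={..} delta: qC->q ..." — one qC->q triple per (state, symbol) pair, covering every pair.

states=2 start=0 accept={0} delta: 0a->0 0b->0 0c->1 1a->1 1b->1 1c->1

Grow the machine one transition at a time. Run the examples from 0; the earliest place one falls off (shortest prefix, ties alphabetical) gets sent to the lowest-numbered state that keeps every Accept/Reject pair distinguishable — a pair clashes when both reach the same state with identical unread suffix — and to a fresh state only if none does.
a: 0a undefined. 0a->0: ok.
b: 0b undefined. 0b->0: ok.
c: 0c undefined. 0c->0: no, baaabb/ccc meet in 0. Open state 1: 0c->1.
ca: 1a undefined. 1a->0: no, baaabb/abca meet in 0. 1a->1: ok.
cb: 1b undefined. 1b->0: no, baaabb/cbb meet in 0. 1b->1: ok.
cc: 1c undefined. 1c->0: no, baaabb/cbbc meet in 0. 1c->1: ok.
All examples now run through 2 states with every (state, symbol) defined. Accept strings end in {0}, Reject strings end in {1}; accept={0}.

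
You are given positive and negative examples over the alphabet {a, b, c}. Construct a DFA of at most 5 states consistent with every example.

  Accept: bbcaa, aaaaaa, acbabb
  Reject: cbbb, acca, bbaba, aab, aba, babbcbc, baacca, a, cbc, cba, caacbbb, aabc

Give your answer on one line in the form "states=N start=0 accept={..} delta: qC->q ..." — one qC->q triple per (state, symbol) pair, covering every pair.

states=4 start=0 accept={2} delta: 0a->1 0b->0 0c->0 1a->2 1b->0 1c->2 2a->1 2b->3 2c->0 3a->2 3b->2 3c->0

Fold the examples into a partial DFA from state 0: repeatedly fix the first undefined (state, symbol) met by the shortest-then-alphabetical prefix, trying targets in increasing order and rejecting any under which an Accept and a Reject string meet in one state with the same remainder; add a state when all current targets are rejected. Accepting states are where Accept strings end.
a: 0a undefined. 0a->0: no, aaaaaa/a meet in 0. Open state 1: 0a->1.
b: 0b undefined. 0b->0: ok.
c: 0c undefined. 0c->0: ok.
aa: 1a undefined. 1a->0: no, bbcaa/cbbb meet in 0. 1a->1: no, bbcaa/a meet in 1. Open state 2: 1a->2.
ab: 1b undefined. 1b->0: ok.
ac: 1c undefined. 1c->0: no, acbabb/cbbb meet in 0. 1c->1: no, bbcaa/acca meet in 2. 1c->2: ok.
aaa: 2a undefined. 2a->0: no, aaaaaa/cbbb meet in 0. 2a->1: ok.
aab: 2b undefined. 2b->0: no, acbabb/cbbb meet in 0. 2b->1: no, bbcaa/aabc meet in 2. 2b->2: no, bbcaa/aab meet in 2. Open state 3: 2b->3.
acc: 2c undefined. 2c->0: ok.
aabc: 3c undefined. 3c->0: ok.
acba: 3a undefined. 3a->0: no, acbabb/cbbb meet in 0. 3a->1: no, acbabb/cbbb meet in 0. 3a->2: ok.
acbabb: 3b undefined. 3b->0: no, acbabb/cbbb meet in 0. 3b->1: no, acbabb/acca meet in 1. 3b->2: ok.
All examples now run through 4 states with every (state, symbol) defined. Accept strings end in {2}, Reject strings end in {0,1,3}; accept={2}.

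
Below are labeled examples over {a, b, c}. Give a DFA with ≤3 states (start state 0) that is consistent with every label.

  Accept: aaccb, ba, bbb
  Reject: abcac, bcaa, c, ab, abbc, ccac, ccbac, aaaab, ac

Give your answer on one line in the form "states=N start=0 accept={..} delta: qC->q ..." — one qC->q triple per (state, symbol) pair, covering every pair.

Fold the examples into a partial DFA from state 0: repeatedly fix the first undefined (state, symbol) met by the shortest-then-alphabetical prefix, trying targets in increasing order and rejecting any under which an Accept and a Reject string meet in one state with the same remainder; add a state when all current targets are rejected. Accepting states are where Accept strings end.
a: 0a undefined. 0a->0: ok.
b: 0b undefined. 0b->0: no, ba/ab meet in 0. Open state 1: 0b->1.
c: 0c undefined. 0c->0: no, aaccb/ab meet in 1. 0c->1: ok.
ba: 1a undefined. 1a->0: ok.
bb: 1b undefined. 1b->0: no, bbb/c meet in 1. 1b->1: no, bbb/c meet in 1. Open state 2: 1b->2.
bc: 1c undefined. 1c->0: no, aaccb/abcac meet in 1. 1c->1: no, ba/bcaa meet in 0. 1c->2: ok.
bbb: 2b undefined. 2b->0: ok.
bca: 2a undefined. 2a->0: no, aaccb/bcaa meet in 0. 2a->1: no, aaccb/bcaa meet in 0. 2a->2: ok.
abbc: 2c undefined. 2c->0: no, aaccb/abcac meet in 0. 2c->1: ok.
All examples now run through 3 states with every (state, symbol) defined. Accept strings end in {0}, Reject strings end in {1,2}; accept={0}.

states=3 start=0 accept={0} delta: 0a->0 0b->1 0c->1 1a->0 1b->2 1c->2 2a->2 2b->0 2c->1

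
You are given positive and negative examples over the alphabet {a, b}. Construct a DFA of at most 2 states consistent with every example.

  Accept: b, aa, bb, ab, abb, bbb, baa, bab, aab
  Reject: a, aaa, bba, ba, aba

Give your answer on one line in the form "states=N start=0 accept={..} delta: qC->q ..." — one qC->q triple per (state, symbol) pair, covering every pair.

states=2 start=0 accept={0} delta: 0a->1 0b->0 1a->0 1b->0

State merging on the prefix tree: take the shortest (then alphabetical) example prefix whose next move is undefined and point that move at state 0, else 1, else 2, ...; a target is out if some Accept/Reject pair would then sit in one state with the same input left (inseparable). If every existing state is out, open a new one.
a: 0a undefined. 0a->0: no, aa/a meet in 0. Open state 1: 0a->1.
b: 0b undefined. 0b->0: ok.
aa: 1a undefined. 1a->0: ok.
ab: 1b undefined. 1b->0: ok.
All examples now run through 2 states with every (state, symbol) defined. Accept strings end in {0}, Reject strings end in {1}; accept={0}.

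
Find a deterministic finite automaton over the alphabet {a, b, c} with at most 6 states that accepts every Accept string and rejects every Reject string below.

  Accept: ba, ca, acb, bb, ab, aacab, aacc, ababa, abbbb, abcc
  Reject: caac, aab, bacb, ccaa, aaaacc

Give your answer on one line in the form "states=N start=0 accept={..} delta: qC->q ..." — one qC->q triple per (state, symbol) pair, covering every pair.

states=4 start=0 accept={0,1,2} delta: 0a->1 0b->1 0c->1 1a->2 1b->0 1c->1 2a->3 2b->3 2c->2 3a->3 3b->0 3c->3

Grow the machine one transition at a time. Run the examples from 0; the earliest place one falls off (shortest prefix, ties alphabetical) gets sent to the lowest-numbered state that keeps every Accept/Reject pair distinguishable — a pair clashes when both reach the same state with identical unread suffix — and to a fresh state only if none does.
a: 0a undefined. 0a->0: no, ab/aab meet in 0 with "b" left. Open state 1: 0a->1.
b: 0b undefined. 0b->0: no, acb/bacb meet in 1 with "cb" left. 0b->1: ok.
c: 0c undefined. 0c->0: no, ba/ccaa meet in 1 with "a" left. 0c->1: ok.
aa: 1a undefined. 1a->0: no, bb/bacb meet in 1 with "b" left. 1a->1: no, acb/bacb meet in 1 with "cb" left. Open state 2: 1a->2.
ab: 1b undefined. 1b->0: ok.
ac: 1c undefined. 1c->0: no, ba/ccaa meet in 2. 1c->1: ok.
aaa: 2a undefined. 2a->0: no, acb/ccaa meet in 0. 2a->1: no, aacc/aaaacc meet in 2 with "cc" left. 2a->2: no, ba/ccaa meet in 2. Open state 3: 2a->3.
aab: 2b undefined. 2b->0: no, acb/aab meet in 0. 2b->1: no, ababa/aab meet in 1. 2b->2: no, ba/aab meet in 2. 2b->3: ok.
aac: 2c undefined. 2c->0: no, aacc/bacb meet in 1. 2c->1: no, acb/bacb meet in 0. 2c->2: ok.
aaaa: 3a undefined. 3a->0: no, ababa/aaaacc meet in 1. 3a->1: no, ababa/aaaacc meet in 1. 3a->2: no, ba/aaaacc meet in 2. 3a->3: ok.
caac: 3c undefined. 3c->0: no, acb/caac meet in 0. 3c->1: no, ababa/caac meet in 1. 3c->2: no, ba/caac meet in 2. 3c->3: ok.
aacab: 3b undefined. 3b->0: ok.
All examples now run through 4 states with every (state, symbol) defined. Accept strings end in {0,1,2}, Reject strings end in {3}; accept={0,1,2}.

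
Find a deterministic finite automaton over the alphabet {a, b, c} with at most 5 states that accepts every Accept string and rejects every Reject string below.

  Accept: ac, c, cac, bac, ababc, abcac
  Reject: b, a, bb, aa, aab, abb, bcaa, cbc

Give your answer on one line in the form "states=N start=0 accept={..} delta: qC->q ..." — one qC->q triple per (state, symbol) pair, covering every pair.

State merging on the prefix tree: take the shortest (then alphabetical) example prefix whose next move is undefined and point that move at state 0, else 1, else 2, ...; a target is out if some Accept/Reject pair would then sit in one state with the same input left (inseparable). If every existing state is out, open a new one.
a: 0a undefined. 0a->0: ok.
b: 0b undefined. 0b->0: ok.
c: 0c undefined. 0c->0: no, ac/b meet in 0. Open state 1: 0c->1.
ca: 1a undefined. 1a->0: ok.
cb: 1b undefined. 1b->0: no, ac/cbc meet in 1. 1b->1: ok.
cbc: 1c undefined. 1c->0: ok.
All examples now run through 2 states with every (state, symbol) defined. Accept strings end in {1}, Reject strings end in {0}; accept={1}.

states=2 start=0 accept={1} delta: 0a->0 0b->0 0c->1 1a->0 1b->1 1c->0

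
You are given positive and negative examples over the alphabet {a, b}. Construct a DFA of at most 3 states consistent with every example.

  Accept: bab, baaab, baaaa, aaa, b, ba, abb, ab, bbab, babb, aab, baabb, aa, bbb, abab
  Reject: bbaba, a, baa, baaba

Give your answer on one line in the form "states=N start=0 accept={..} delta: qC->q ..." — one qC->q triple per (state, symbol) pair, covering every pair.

Grow the machine one transition at a time. Run the examples from 0; the earliest place one falls off (shortest prefix, ties alphabetical) gets sent to the lowest-numbered state that keeps every Accept/Reject pair distinguishable — a pair clashes when both reach the same state with identical unread suffix — and to a fresh state only if none does.
a: 0a undefined. 0a->0: no, aaa/a meet in 0. Open state 1: 0a->1.
b: 0b undefined. 0b->0: no, ba/a meet in 1. 0b->1: no, aaa/baa meet in 1 with "aa" left. Open state 2: 0b->2.
aa: 1a undefined. 1a->0: no, aaa/a meet in 1. 1a->1: no, aaa/a meet in 1. 1a->2: ok.
ab: 1b undefined. 1b->0: ok.
ba: 2a undefined. 2a->0: ok.
bb: 2b undefined. 2b->0: ok.
All examples now run through 3 states with every (state, symbol) defined. Accept strings end in {0,2}, Reject strings end in {1}; accept={0,2}.

states=3 start=0 accept={0,2} delta: 0a->1 0b->2 1a->2 1b->0 2a->0 2b->0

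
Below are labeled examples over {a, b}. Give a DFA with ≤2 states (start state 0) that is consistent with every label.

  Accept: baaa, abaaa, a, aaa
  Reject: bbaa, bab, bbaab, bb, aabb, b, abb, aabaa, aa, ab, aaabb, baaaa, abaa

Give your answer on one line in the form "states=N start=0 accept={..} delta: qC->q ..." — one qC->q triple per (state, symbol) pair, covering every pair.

states=2 start=0 accept={1} delta: 0a->1 0b->0 1a->0 1b->0

State merging on the prefix tree: take the shortest (then alphabetical) example prefix whose next move is undefined and point that move at state 0, else 1, else 2, ...; a target is out if some Accept/Reject pair would then sit in one state with the same input left (inseparable). If every existing state is out, open a new one.
a: 0a undefined. 0a->0: no, a/aa meet in 0. Open state 1: 0a->1.
b: 0b undefined. 0b->0: ok.
aa: 1a undefined. 1a->0: ok.
ab: 1b undefined. 1b->0: ok.
All examples now run through 2 states with every (state, symbol) defined. Accept strings end in {1}, Reject strings end in {0}; accept={1}.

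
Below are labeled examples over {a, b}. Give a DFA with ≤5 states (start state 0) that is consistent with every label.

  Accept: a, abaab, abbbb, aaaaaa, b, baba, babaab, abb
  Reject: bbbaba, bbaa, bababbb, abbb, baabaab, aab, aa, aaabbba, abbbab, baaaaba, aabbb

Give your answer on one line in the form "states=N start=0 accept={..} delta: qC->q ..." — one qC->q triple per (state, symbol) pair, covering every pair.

Fold the examples into a partial DFA from state 0: repeatedly fix the first undefined (state, symbol) met by the shortest-then-alphabetical prefix, trying targets in increasing order and rejecting any under which an Accept and a Reject string meet in one state with the same remainder; add a state when all current targets are rejected. Accepting states are where Accept strings end.
a: 0a undefined. 0a->0: no, a/aa meet in 0. Open state 1: 0a->1.
b: 0b undefined. 0b->0: no, baba/bbbaba meet in 1 with "ba" left. 0b->1: ok.
aa: 1a undefined. 1a->0: no, a/aab meet in 1. 1a->1: no, a/aa meet in 1. Open state 2: 1a->2.
ab: 1b undefined. 1b->0: no, abaab/aab meet in 2 with "b" left. 1b->1: no, a/abbb meet in 1. 1b->2: no, abbbb/aabbb meet in 2 with "bbb" left. Open state 3: 1b->3.
aaa: 2a undefined. 2a->0: no, a/baabaab meet in 1. 2a->1: no, abaab/baabaab meet in 3 with "aab" left. 2a->2: no, aaaaaa/aa meet in 2. 2a->3: ok.
aab: 2b undefined. 2b->0: no, babaab/aab meet in 0. 2b->1: no, a/aab meet in 1. 2b->2: no, abbbb/bababbb meet in 3 with "bbb" left. 2b->3: ok.
aba: 3a undefined. 3a->0: no, a/bbaa meet in 1. 3a->1: no, a/baaaaba meet in 1. 3a->2: no, aaaaaa/aa meet in 2. 3a->3: no, abbbb/bababbb meet in 3 with "bbb" left. Open state 4: 3a->4.
abb: 3b undefined. 3b->0: no, a/abbb meet in 1. 3b->1: no, a/baabaab meet in 1. 3b->2: no, abbbb/aa meet in 2. 3b->3: no, abaab/baabaab meet in 4 with "ab" left. 3b->4: ok.
abaa: 4a undefined. 4a->0: ok.
abbb: 4b undefined. 4b->0: ok.
All examples now run through 5 states with every (state, symbol) defined. Accept strings end in {1,4}, Reject strings end in {0,2,3}; accept={1,4}.

states=5 start=0 accept={1,4} delta: 0a->1 0b->1 1a->2 1b->3 2a->3 2b->3 3a->4 3b->4 4a->0 4b->0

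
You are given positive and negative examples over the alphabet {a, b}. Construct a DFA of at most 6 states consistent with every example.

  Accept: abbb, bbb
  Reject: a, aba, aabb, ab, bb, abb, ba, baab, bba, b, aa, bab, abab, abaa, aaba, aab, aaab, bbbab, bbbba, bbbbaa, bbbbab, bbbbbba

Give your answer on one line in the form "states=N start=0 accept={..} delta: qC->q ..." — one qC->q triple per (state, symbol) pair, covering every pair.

states=4 start=0 accept={3} delta: 0a->0 0b->1 1a->0 1b->2 2a->0 2b->3 3a->0 3b->0

Grow the machine one transition at a time. Run the examples from 0; the earliest place one falls off (shortest prefix, ties alphabetical) gets sent to the lowest-numbered state that keeps every Accept/Reject pair distinguishable — a pair clashes when both reach the same state with identical unread suffix — and to a fresh state only if none does.
a: 0a undefined. 0a->0: ok.
b: 0b undefined. 0b->0: no, abbb/a meet in 0. Open state 1: 0b->1.
ba: 1a undefined. 1a->0: ok.
bb: 1b undefined. 1b->0: no, abbb/ab meet in 1. 1b->1: no, abbb/aabb meet in 1. Open state 2: 1b->2.
bba: 2a undefined. 2a->0: ok.
bbb: 2b undefined. 2b->0: no, abbb/a meet in 0. 2b->1: no, abbb/ab meet in 1. 2b->2: no, abbb/aabb meet in 2. Open state 3: 2b->3.
bbba: 3a undefined. 3a->0: ok.
bbbb: 3b undefined. 3b->0: ok.
All examples now run through 4 states with every (state, symbol) defined. Accept strings end in {3}, Reject strings end in {0,1,2}; accept={3}.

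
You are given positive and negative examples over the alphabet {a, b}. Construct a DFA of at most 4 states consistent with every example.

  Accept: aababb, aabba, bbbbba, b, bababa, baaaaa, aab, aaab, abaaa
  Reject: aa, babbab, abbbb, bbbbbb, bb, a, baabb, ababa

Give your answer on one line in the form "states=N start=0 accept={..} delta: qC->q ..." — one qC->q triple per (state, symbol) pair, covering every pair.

states=4 start=0 accept={1,2} delta: 0a->0 0b->1 1a->2 1b->3 2a->1 2b->0 3a->1 3b->3

Fold the examples into a partial DFA from state 0: repeatedly fix the first undefined (state, symbol) met by the shortest-then-alphabetical prefix, trying targets in increasing order and rejecting any under which an Accept and a Reject string meet in one state with the same remainder; add a state when all current targets are rejected. Accepting states are where Accept strings end.
a: 0a undefined. 0a->0: ok.
b: 0b undefined. 0b->0: no, aababb/aa meet in 0. Open state 1: 0b->1.
ba: 1a undefined. 1a->0: no, aababb/bb meet in 1 with "b" left. 1a->1: no, aababb/baabb meet in 1 with "bb" left. Open state 2: 1a->2.
bb: 1b undefined. 1b->0: no, aabba/aa meet in 0. 1b->1: no, b/abbbb meet in 1. 1b->2: no, aababb/abbbb meet in 2 with "bb" left. Open state 3: 1b->3.
baa: 2a undefined. 2a->0: no, baaaaa/aa meet in 0. 2a->1: ok.
bab: 2b undefined. 2b->0: ok.
bbb: 3b undefined. 3b->0: no, aababb/abbbb meet in 1. 3b->1: no, aababb/baabb meet in 1. 3b->2: no, bbbbba/baabb meet in 2. 3b->3: ok.
aabba: 3a undefined. 3a->0: no, aabba/aa meet in 0. 3a->1: ok.
All examples now run through 4 states with every (state, symbol) defined. Accept strings end in {1,2}, Reject strings end in {0,3}; accept={1,2}.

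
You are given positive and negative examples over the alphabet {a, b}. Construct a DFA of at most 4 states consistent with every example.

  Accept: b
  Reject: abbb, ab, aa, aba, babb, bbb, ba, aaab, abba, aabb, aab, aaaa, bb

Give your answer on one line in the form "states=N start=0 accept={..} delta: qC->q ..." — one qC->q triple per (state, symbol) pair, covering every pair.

states=3 start=0 accept={1} delta: 0a->1 0b->1 1a->2 1b->2 2a->2 2b->2

Grow the machine one transition at a time. Run the examples from 0; the earliest place one falls off (shortest prefix, ties alphabetical) gets sent to the lowest-numbered state that keeps every Accept/Reject pair distinguishable — a pair clashes when both reach the same state with identical unread suffix — and to a fresh state only if none does.
a: 0a undefined. 0a->0: no, b/ab meet in 0 with "b" left. Open state 1: 0a->1.
b: 0b undefined. 0b->0: no, b/bbb meet in 0. 0b->1: ok.
aa: 1a undefined. 1a->0: no, b/aab meet in 1. 1a->1: no, b/aa meet in 1. Open state 2: 1a->2.
ab: 1b undefined. 1b->0: no, b/aba meet in 1. 1b->1: no, b/abbb meet in 1. 1b->2: ok.
aaa: 2a undefined. 2a->0: no, b/aaab meet in 1. 2a->1: no, b/aba meet in 1. 2a->2: ok.
aab: 2b undefined. 2b->0: no, b/abbb meet in 1. 2b->1: no, b/bbb meet in 1. 2b->2: ok.
All examples now run through 3 states with every (state, symbol) defined. Accept strings end in {1}, Reject strings end in {2}; accept={1}.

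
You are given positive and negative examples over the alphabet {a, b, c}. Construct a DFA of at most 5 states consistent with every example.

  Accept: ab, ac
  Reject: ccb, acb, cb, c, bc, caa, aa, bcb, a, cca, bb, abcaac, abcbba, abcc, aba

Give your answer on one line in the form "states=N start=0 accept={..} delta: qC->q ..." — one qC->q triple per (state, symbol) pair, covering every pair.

states=3 start=0 accept={2} delta: 0a->1 0b->0 0c->0 1a->0 1b->2 1c->2 2a->0 2b->0 2c->0

Grow the machine one transition at a time. Run the examples from 0; the earliest place one falls off (shortest prefix, ties alphabetical) gets sent to the lowest-numbered state that keeps every Accept/Reject pair distinguishable — a pair clashes when both reach the same state with identical unread suffix — and to a fresh state only if none does.
a: 0a undefined. 0a->0: no, ac/c meet in 0 with "c" left. Open state 1: 0a->1.
b: 0b undefined. 0b->0: ok.
c: 0c undefined. 0c->0: ok.
aa: 1a undefined. 1a->0: ok.
ab: 1b undefined. 1b->0: no, ab/ccb meet in 0. 1b->1: no, ab/a meet in 1. Open state 2: 1b->2.
ac: 1c undefined. 1c->0: no, ac/ccb meet in 0. 1c->1: no, ab/acb meet in 2. 1c->2: ok.
aba: 2a undefined. 2a->0: ok.
abc: 2c undefined. 2c->0: ok.
acb: 2b undefined. 2b->0: ok.
All examples now run through 3 states with every (state, symbol) defined. Accept strings end in {2}, Reject strings end in {0,1}; accept={2}.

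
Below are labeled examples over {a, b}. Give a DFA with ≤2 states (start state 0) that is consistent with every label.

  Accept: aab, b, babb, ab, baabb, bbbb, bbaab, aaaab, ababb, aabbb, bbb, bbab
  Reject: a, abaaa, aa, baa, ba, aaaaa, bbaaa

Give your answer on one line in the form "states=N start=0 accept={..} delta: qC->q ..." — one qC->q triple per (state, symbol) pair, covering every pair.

states=2 start=0 accept={1} delta: 0a->0 0b->1 1a->0 1b->1

State merging on the prefix tree: take the shortest (then alphabetical) example prefix whose next move is undefined and point that move at state 0, else 1, else 2, ...; a target is out if some Accept/Reject pair would then sit in one state with the same input left (inseparable). If every existing state is out, open a new one.
a: 0a undefined. 0a->0: ok.
b: 0b undefined. 0b->0: no, aab/a meet in 0. Open state 1: 0b->1.
ba: 1a undefined. 1a->0: ok.
bb: 1b undefined. 1b->0: no, babb/a meet in 0. 1b->1: ok.
All examples now run through 2 states with every (state, symbol) defined. Accept strings end in {1}, Reject strings end in {0}; accept={1}.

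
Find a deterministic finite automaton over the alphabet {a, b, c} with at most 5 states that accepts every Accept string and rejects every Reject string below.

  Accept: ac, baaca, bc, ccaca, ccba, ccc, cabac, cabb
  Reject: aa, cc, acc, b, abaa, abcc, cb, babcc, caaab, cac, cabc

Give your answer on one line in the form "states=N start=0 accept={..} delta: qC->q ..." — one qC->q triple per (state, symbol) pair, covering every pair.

states=4 start=0 accept={1} delta: 0a->0 0b->0 0c->1 1a->1 1b->2 1c->3 2a->0 2b->1 2c->0 3a->0 3b->1 3c->1

Grow the machine one transition at a time. Run the examples from 0; the earliest place one falls off (shortest prefix, ties alphabetical) gets sent to the lowest-numbered state that keeps every Accept/Reject pair distinguishable — a pair clashes when both reach the same state with identical unread suffix — and to a fresh state only if none does.
a: 0a undefined. 0a->0: ok.
b: 0b undefined. 0b->0: ok.
c: 0c undefined. 0c->0: no, ac/aa meet in 0. Open state 1: 0c->1.
ca: 1a undefined. 1a->0: no, ac/cac meet in 1. 1a->1: ok.
cb: 1b undefined. 1b->0: no, ac/cabc meet in 1. 1b->1: no, ac/cb meet in 1. Open state 2: 1b->2.
cc: 1c undefined. 1c->0: no, ccba/aa meet in 0. 1c->1: no, ac/cc meet in 1. 1c->2: no, ccc/cabc meet in 2 with "c" left. Open state 3: 1c->3.
cca: 3a undefined. 3a->0: ok.
ccb: 3b undefined. 3b->0: no, ccba/aa meet in 0. 3b->1: ok.
ccc: 3c undefined. 3c->0: no, ccc/aa meet in 0. 3c->1: ok.
caba: 2a undefined. 2a->0: ok.
cabb: 2b undefined. 2b->0: no, cabb/aa meet in 0. 2b->1: ok.
cabc: 2c undefined. 2c->0: ok.
All examples now run through 4 states with every (state, symbol) defined. Accept strings end in {1}, Reject strings end in {0,2,3}; accept={1}.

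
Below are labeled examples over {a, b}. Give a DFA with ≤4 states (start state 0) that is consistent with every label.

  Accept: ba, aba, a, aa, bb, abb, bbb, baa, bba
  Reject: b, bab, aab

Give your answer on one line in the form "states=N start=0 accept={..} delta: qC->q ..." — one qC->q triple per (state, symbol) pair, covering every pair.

states=3 start=0 accept={0,2} delta: 0a->0 0b->1 1a->0 1b->2 2a->0 2b->0

State merging on the prefix tree: take the shortest (then alphabetical) example prefix whose next move is undefined and point that move at state 0, else 1, else 2, ...; a target is out if some Accept/Reject pair would then sit in one state with the same input left (inseparable). If every existing state is out, open a new one.
a: 0a undefined. 0a->0: ok.
b: 0b undefined. 0b->0: no, ba/b meet in 0. Open state 1: 0b->1.
ba: 1a undefined. 1a->0: ok.
bb: 1b undefined. 1b->0: no, bbb/b meet in 1. 1b->1: no, bb/b meet in 1. Open state 2: 1b->2.
bba: 2a undefined. 2a->0: ok.
bbb: 2b undefined. 2b->0: ok.
All examples now run through 3 states with every (state, symbol) defined. Accept strings end in {0,2}, Reject strings end in {1}; accept={0,2}.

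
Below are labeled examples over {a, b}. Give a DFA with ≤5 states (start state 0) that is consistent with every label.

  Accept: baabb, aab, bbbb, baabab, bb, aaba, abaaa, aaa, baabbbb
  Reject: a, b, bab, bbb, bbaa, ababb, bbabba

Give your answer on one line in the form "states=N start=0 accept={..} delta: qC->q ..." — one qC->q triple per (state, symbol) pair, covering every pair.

states=5 start=0 accept={0,3,4} delta: 0a->1 0b->2 1a->2 1b->0 2a->3 2b->3 3a->4 3b->1 4a->1 4b->1

Fold the examples into a partial DFA from state 0: repeatedly fix the first undefined (state, symbol) met by the shortest-then-alphabetical prefix, trying targets in increasing order and rejecting any under which an Accept and a Reject string meet in one state with the same remainder; add a state when all current targets are rejected. Accepting states are where Accept strings end.
a: 0a undefined. 0a->0: no, aab/b meet in 0 with "b" left. Open state 1: 0a->1.
b: 0b undefined. 0b->0: no, bbbb/b meet in 0. 0b->1: no, aab/bab meet in 1 with "ab" left. Open state 2: 0b->2.
aa: 1a undefined. 1a->0: no, aab/b meet in 2. 1a->1: no, aaa/a meet in 1. 1a->2: ok.
ab: 1b undefined. 1b->0: ok.
ba: 2a undefined. 2a->0: no, baabb/b meet in 2. 2a->1: no, baabb/bbb meet in 2 with "bb" left. 2a->2: no, baabb/bbb meet in 2 with "bb" left. Open state 3: 2a->3.
bb: 2b undefined. 2b->0: no, aaba/a meet in 1. 2b->1: no, aab/a meet in 1. 2b->2: no, aab/b meet in 2. 2b->3: ok.
baa: 3a undefined. 3a->0: no, baabab/bab meet in 3 with "b" left. 3a->1: no, baabb/b meet in 2. 3a->2: no, baabb/bab meet in 3 with "b" left. 3a->3: no, aab/bbaa meet in 3. Open state 4: 3a->4.
bab: 3b undefined. 3b->0: no, bbbb/b meet in 2. 3b->1: ok.
baab: 4b undefined. 4b->0: no, baabb/b meet in 2. 4b->1: ok.
bbaa: 4a undefined. 4a->0: no, baabb/bbaa meet in 0. 4a->1: ok.
All examples now run through 5 states with every (state, symbol) defined. Accept strings end in {0,3,4}, Reject strings end in {1,2}; accept={0,3,4}.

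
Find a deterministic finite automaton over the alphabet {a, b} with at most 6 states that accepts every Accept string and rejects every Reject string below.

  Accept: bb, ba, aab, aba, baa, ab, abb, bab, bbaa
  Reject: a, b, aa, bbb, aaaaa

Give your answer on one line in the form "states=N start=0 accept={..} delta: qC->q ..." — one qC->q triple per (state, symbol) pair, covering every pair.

states=5 start=0 accept={0,3,4} delta: 0a->1 0b->2 1a->1 1b->3 2a->3 2b->4 3a->0 3b->0 4a->2 4b->1

Grow the machine one transition at a time. Run the examples from 0; the earliest place one falls off (shortest prefix, ties alphabetical) gets sent to the lowest-numbered state that keeps every Accept/Reject pair distinguishable — a pair clashes when both reach the same state with identical unread suffix — and to a fresh state only if none does.
a: 0a undefined. 0a->0: no, aab/b meet in 0 with "b" left. Open state 1: 0a->1.
b: 0b undefined. 0b->0: no, bb/b meet in 0. 0b->1: no, ba/aa meet in 1 with "a" left. Open state 2: 0b->2.
aa: 1a undefined. 1a->0: no, aab/b meet in 2. 1a->1: ok.
ab: 1b undefined. 1b->0: no, aba/a meet in 1. 1b->1: no, aab/a meet in 1. 1b->2: no, aab/b meet in 2. Open state 3: 1b->3.
ba: 2a undefined. 2a->0: no, baa/a meet in 1. 2a->1: no, ba/a meet in 1. 2a->2: no, ba/b meet in 2. 2a->3: ok.
bb: 2b undefined. 2b->0: no, bbaa/a meet in 1. 2b->1: no, bb/a meet in 1. 2b->2: no, bb/b meet in 2. 2b->3: no, abb/bbb meet in 3 with "b" left. Open state 4: 2b->4.
aba: 3a undefined. 3a->0: ok.
abb: 3b undefined. 3b->0: ok.
bba: 4a undefined. 4a->0: no, bbaa/a meet in 1. 4a->1: no, bbaa/a meet in 1. 4a->2: ok.
bbb: 4b undefined. 4b->0: no, aba/bbb meet in 0. 4b->1: ok.
All examples now run through 5 states with every (state, symbol) defined. Accept strings end in {0,3,4}, Reject strings end in {1,2}; accept={0,3,4}.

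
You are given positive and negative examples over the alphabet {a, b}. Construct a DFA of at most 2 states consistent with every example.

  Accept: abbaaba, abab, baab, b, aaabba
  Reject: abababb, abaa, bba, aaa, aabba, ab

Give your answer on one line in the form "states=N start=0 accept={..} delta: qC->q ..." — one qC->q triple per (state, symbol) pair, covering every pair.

states=2 start=0 accept={0} delta: 0a->1 0b->0 1a->0 1b->1

State merging on the prefix tree: take the shortest (then alphabetical) example prefix whose next move is undefined and point that move at state 0, else 1, else 2, ...; a target is out if some Accept/Reject pair would then sit in one state with the same input left (inseparable). If every existing state is out, open a new one.
a: 0a undefined. 0a->0: no, b/ab meet in 0 with "b" left. Open state 1: 0a->1.
b: 0b undefined. 0b->0: ok.
aa: 1a undefined. 1a->0: ok.
ab: 1b undefined. 1b->0: no, abbaaba/bba meet in 1. 1b->1: ok.
All examples now run through 2 states with every (state, symbol) defined. Accept strings end in {0}, Reject strings end in {1}; accept={0}.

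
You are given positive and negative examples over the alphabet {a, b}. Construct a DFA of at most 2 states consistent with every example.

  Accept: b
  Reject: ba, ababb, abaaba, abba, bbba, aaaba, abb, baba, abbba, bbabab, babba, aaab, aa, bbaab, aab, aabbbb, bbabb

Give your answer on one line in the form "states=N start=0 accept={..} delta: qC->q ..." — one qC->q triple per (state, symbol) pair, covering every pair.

Fold the examples into a partial DFA from state 0: repeatedly fix the first undefined (state, symbol) met by the shortest-then-alphabetical prefix, trying targets in increasing order and rejecting any under which an Accept and a Reject string meet in one state with the same remainder; add a state when all current targets are rejected. Accepting states are where Accept strings end.
a: 0a undefined. 0a->0: no, b/aaab meet in 0 with "b" left. Open state 1: 0a->1.
b: 0b undefined. 0b->0: ok.
aa: 1a undefined. 1a->0: no, b/aa meet in 0. 1a->1: ok.
ab: 1b undefined. 1b->0: no, b/ababb meet in 0. 1b->1: ok.
All examples now run through 2 states with every (state, symbol) defined. Accept strings end in {0}, Reject strings end in {1}; accept={0}.

states=2 start=0 accept={0} delta: 0a->1 0b->0 1a->1 1b->1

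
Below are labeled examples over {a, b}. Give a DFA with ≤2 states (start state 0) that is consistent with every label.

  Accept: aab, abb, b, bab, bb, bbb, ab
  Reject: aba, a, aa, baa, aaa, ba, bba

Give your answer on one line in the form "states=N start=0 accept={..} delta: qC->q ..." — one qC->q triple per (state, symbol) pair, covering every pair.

states=2 start=0 accept={1} delta: 0a->0 0b->1 1a->0 1b->1

Fold the examples into a partial DFA from state 0: repeatedly fix the first undefined (state, symbol) met by the shortest-then-alphabetical prefix, trying targets in increasing order and rejecting any under which an Accept and a Reject string meet in one state with the same remainder; add a state when all current targets are rejected. Accepting states are where Accept strings end.
a: 0a undefined. 0a->0: ok.
b: 0b undefined. 0b->0: no, aab/aba meet in 0. Open state 1: 0b->1.
ba: 1a undefined. 1a->0: ok.
bb: 1b undefined. 1b->0: no, abb/aba meet in 0. 1b->1: ok.
All examples now run through 2 states with every (state, symbol) defined. Accept strings end in {1}, Reject strings end in {0}; accept={1}.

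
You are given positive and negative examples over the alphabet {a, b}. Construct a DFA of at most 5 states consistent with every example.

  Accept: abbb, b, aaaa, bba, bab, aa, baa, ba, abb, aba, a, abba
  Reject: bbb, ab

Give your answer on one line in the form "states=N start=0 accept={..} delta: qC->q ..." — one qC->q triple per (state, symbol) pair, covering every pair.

Fold the examples into a partial DFA from state 0: repeatedly fix the first undefined (state, symbol) met by the shortest-then-alphabetical prefix, trying targets in increasing order and rejecting any under which an Accept and a Reject string meet in one state with the same remainder; add a state when all current targets are rejected. Accepting states are where Accept strings end.
a: 0a undefined. 0a->0: no, abbb/bbb meet in 0 with "bbb" left. Open state 1: 0a->1.
b: 0b undefined. 0b->0: no, b/bbb meet in 0. 0b->1: no, abb/bbb meet in 1 with "bb" left. Open state 2: 0b->2.
aa: 1a undefined. 1a->0: ok.
ab: 1b undefined. 1b->0: no, aaaa/ab meet in 0. 1b->1: no, abbb/ab meet in 1. 1b->2: no, abbb/bbb meet in 2 with "bb" left. Open state 3: 1b->3.
ba: 2a undefined. 2a->0: ok.
bb: 2b undefined. 2b->0: no, b/bbb meet in 2. 2b->1: ok.
aba: 3a undefined. 3a->0: ok.
abb: 3b undefined. 3b->0: ok.
All examples now run through 4 states with every (state, symbol) defined. Accept strings end in {0,1,2}, Reject strings end in {3}; accept={0,1,2}.

states=4 start=0 accept={0,1,2} delta: 0a->1 0b->2 1a->0 1b->3 2a->0 2b->1 3a->0 3b->0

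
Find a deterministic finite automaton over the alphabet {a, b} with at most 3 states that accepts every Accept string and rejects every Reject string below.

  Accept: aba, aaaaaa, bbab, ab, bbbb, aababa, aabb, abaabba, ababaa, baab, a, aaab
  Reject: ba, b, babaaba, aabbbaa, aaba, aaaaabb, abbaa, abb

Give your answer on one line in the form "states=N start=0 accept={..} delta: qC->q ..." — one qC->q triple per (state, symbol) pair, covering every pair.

Grow the machine one transition at a time. Run the examples from 0; the earliest place one falls off (shortest prefix, ties alphabetical) gets sent to the lowest-numbered state that keeps every Accept/Reject pair distinguishable — a pair clashes when both reach the same state with identical unread suffix — and to a fresh state only if none does.
a: 0a undefined. 0a->0: no, aba/ba meet in 0 with "ba" left. Open state 1: 0a->1.
b: 0b undefined. 0b->0: no, bbbb/b meet in 0. 0b->1: no, a/b meet in 1. Open state 2: 0b->2.
aa: 1a undefined. 1a->0: ok.
ab: 1b undefined. 1b->0: ok.
ba: 2a undefined. 2a->0: no, aba/babaaba meet in 1. 2a->1: no, aba/ba meet in 1. 2a->2: ok.
bb: 2b undefined. 2b->0: ok.
All examples now run through 3 states with every (state, symbol) defined. Accept strings end in {0,1}, Reject strings end in {2}; accept={0,1}.

states=3 start=0 accept={0,1} delta: 0a->1 0b->2 1a->0 1b->0 2a->2 2b->0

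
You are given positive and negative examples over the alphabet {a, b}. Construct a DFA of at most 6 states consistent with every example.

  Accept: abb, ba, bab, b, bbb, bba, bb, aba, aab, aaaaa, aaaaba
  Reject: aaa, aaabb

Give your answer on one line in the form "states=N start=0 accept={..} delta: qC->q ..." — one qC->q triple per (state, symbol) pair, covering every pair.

states=4 start=0 accept={0,1} delta: 0a->1 0b->0 1a->2 1b->0 2a->3 2b->0 3a->0 3b->3

Fold the examples into a partial DFA from state 0: repeatedly fix the first undefined (state, symbol) met by the shortest-then-alphabetical prefix, trying targets in increasing order and rejecting any under which an Accept and a Reject string meet in one state with the same remainder; add a state when all current targets are rejected. Accepting states are where Accept strings end.
a: 0a undefined. 0a->0: no, abb/aaabb meet in 0 with "bb" left. Open state 1: 0a->1.
b: 0b undefined. 0b->0: ok.
aa: 1a undefined. 1a->0: no, abb/aaabb meet in 1 with "bb" left. 1a->1: no, abb/aaabb meet in 1 with "bb" left. Open state 2: 1a->2.
ab: 1b undefined. 1b->0: ok.
aaa: 2a undefined. 2a->0: no, abb/aaa meet in 0. 2a->1: no, abb/aaabb meet in 0. 2a->2: no, aaaaa/aaa meet in 2. Open state 3: 2a->3.
aab: 2b undefined. 2b->0: ok.
aaaa: 3a undefined. 3a->0: ok.
aaab: 3b undefined. 3b->0: no, abb/aaabb meet in 0. 3b->1: no, abb/aaabb meet in 0. 3b->2: no, abb/aaabb meet in 0. 3b->3: ok.
All examples now run through 4 states with every (state, symbol) defined. Accept strings end in {0,1}, Reject strings end in {3}; accept={0,1}.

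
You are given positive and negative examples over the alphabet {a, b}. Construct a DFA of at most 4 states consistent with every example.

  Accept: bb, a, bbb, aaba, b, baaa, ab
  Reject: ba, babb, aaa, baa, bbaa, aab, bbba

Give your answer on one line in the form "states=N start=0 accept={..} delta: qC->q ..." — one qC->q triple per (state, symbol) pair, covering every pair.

states=4 start=0 accept={0,1} delta: 0a->1 0b->1 1a->2 1b->0 2a->3 2b->3 3a->0 3b->2

State merging on the prefix tree: take the shortest (then alphabetical) example prefix whose next move is undefined and point that move at state 0, else 1, else 2, ...; a target is out if some Accept/Reject pair would then sit in one state with the same input left (inseparable). If every existing state is out, open a new one.
a: 0a undefined. 0a->0: no, a/aaa meet in 0. Open state 1: 0a->1.
b: 0b undefined. 0b->0: no, a/ba meet in 1. 0b->1: ok.
aa: 1a undefined. 1a->0: no, bb/babb meet in 1 with "b" left. 1a->1: no, bb/aab meet in 1 with "b" left. Open state 2: 1a->2.
ab: 1b undefined. 1b->0: ok.
aaa: 2a undefined. 2a->0: no, bb/aaa meet in 0. 2a->1: no, a/aaa meet in 1. 2a->2: no, baaa/ba meet in 2. Open state 3: 2a->3.
aab: 2b undefined. 2b->0: no, bb/aab meet in 0. 2b->1: no, bb/babb meet in 0. 2b->2: no, aaba/aaa meet in 3. 2b->3: ok.
aaba: 3a undefined. 3a->0: ok.
babb: 3b undefined. 3b->0: no, bb/babb meet in 0. 3b->1: no, a/babb meet in 1. 3b->2: ok.
All examples now run through 4 states with every (state, symbol) defined. Accept strings end in {0,1}, Reject strings end in {2,3}; accept={0,1}.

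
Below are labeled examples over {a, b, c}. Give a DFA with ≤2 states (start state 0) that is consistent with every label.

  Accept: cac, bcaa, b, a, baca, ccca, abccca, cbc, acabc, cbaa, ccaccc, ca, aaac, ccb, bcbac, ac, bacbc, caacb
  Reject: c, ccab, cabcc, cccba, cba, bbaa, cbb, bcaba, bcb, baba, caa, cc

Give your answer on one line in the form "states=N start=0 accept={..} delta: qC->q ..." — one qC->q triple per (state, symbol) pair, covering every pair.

states=2 start=0 accept={1} delta: 0a->1 0b->1 0c->0 1a->0 1b->0 1c->1

Fold the examples into a partial DFA from state 0: repeatedly fix the first undefined (state, symbol) met by the shortest-then-alphabetical prefix, trying targets in increasing order and rejecting any under which an Accept and a Reject string meet in one state with the same remainder; add a state when all current targets are rejected. Accepting states are where Accept strings end.
a: 0a undefined. 0a->0: no, aaac/c meet in 0 with "c" left. Open state 1: 0a->1.
b: 0b undefined. 0b->0: no, bcaa/caa meet in 0 with "caa" left. 0b->1: ok.
c: 0c undefined. 0c->0: ok.
aa: 1a undefined. 1a->0: ok.
ab: 1b undefined. 1b->0: ok.
ac: 1c undefined. 1c->0: no, cac/c meet in 0. 1c->1: ok.
All examples now run through 2 states with every (state, symbol) defined. Accept strings end in {1}, Reject strings end in {0}; accept={1}.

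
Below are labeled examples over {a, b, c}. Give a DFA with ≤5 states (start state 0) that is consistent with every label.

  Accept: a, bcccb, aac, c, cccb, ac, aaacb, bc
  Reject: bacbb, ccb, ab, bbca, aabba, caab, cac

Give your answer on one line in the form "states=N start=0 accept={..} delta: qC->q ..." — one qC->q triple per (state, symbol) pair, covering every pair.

State merging on the prefix tree: take the shortest (then alphabetical) example prefix whose next move is undefined and point that move at state 0, else 1, else 2, ...; a target is out if some Accept/Reject pair would then sit in one state with the same input left (inseparable). If every existing state is out, open a new one.
a: 0a undefined. 0a->0: ok.
b: 0b undefined. 0b->0: no, a/ab meet in 0. Open state 1: 0b->1.
c: 0c undefined. 0c->0: no, a/cac meet in 0. 0c->1: no, aac/ab meet in 1. Open state 2: 0c->2.
ba: 1a undefined. 1a->0: ok.
bb: 1b undefined. 1b->0: no, a/aabba meet in 0. 1b->1: no, a/aabba meet in 0. 1b->2: ok.
bc: 1c undefined. 1c->0: no, bcccb/ccb meet in 2 with "cb" left. 1c->1: no, bc/ab meet in 1. 1c->2: ok.
ca: 2a undefined. 2a->0: no, a/aabba meet in 0. 2a->1: no, aac/cac meet in 2. 2a->2: no, aac/aabba meet in 2. Open state 3: 2a->3.
cc: 2c undefined. 2c->0: no, a/bbca meet in 0. 2c->1: no, a/bbca meet in 0. 2c->2: no, bcccb/ccb meet in 2 with "b" left. 2c->3: ok.
caa: 3a undefined. 3a->0: no, a/bbca meet in 0. 3a->1: no, aac/caab meet in 2. 3a->2: no, aac/bbca meet in 2. 3a->3: ok.
cac: 3c undefined. 3c->0: no, a/cac meet in 0. 3c->1: ok.
ccb: 3b undefined. 3b->0: no, a/ccb meet in 0. 3b->1: ok.
bacb: 2b undefined. 2b->0: ok.
All examples now run through 4 states with every (state, symbol) defined. Accept strings end in {0,2}, Reject strings end in {1,3}; accept={0,2}.

states=4 start=0 accept={0,2} delta: 0a->0 0b->1 0c->2 1a->0 1b->2 1c->2 2a->3 2b->0 2c->3 3a->3 3b->1 3c->1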